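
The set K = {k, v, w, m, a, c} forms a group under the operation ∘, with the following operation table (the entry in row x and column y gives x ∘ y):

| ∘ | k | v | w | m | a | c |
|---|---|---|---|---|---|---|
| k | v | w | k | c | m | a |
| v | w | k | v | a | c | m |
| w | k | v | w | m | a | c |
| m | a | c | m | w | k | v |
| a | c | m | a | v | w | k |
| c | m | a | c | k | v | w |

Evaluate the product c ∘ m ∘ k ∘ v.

k

c ∘ m = k
k ∘ k = v
v ∘ v = k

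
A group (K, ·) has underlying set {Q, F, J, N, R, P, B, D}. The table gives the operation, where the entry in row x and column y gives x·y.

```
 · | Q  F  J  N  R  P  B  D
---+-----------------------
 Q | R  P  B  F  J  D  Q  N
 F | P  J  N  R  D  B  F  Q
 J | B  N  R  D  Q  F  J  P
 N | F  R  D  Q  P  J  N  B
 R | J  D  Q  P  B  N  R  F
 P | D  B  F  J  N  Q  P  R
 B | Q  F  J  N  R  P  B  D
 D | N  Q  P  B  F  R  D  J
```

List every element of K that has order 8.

{D, F, N, P}

Identity is B. Compute the order of each non-identity element by repeated multiplication:
  Q: Q → R → J → B  (order 4)
  F: F → J → N → R → D → Q → P → B  (order 8)
  J: J → R → Q → B  (order 4)
  N: N → Q → F → R → P → J → D → B  (order 8)
  R: R → B  (order 2)
  P: P → Q → D → R → N → J → F → B  (order 8)
  D: D → J → P → R → F → Q → N → B  (order 8)
Elements of order 8: {D, F, N, P}.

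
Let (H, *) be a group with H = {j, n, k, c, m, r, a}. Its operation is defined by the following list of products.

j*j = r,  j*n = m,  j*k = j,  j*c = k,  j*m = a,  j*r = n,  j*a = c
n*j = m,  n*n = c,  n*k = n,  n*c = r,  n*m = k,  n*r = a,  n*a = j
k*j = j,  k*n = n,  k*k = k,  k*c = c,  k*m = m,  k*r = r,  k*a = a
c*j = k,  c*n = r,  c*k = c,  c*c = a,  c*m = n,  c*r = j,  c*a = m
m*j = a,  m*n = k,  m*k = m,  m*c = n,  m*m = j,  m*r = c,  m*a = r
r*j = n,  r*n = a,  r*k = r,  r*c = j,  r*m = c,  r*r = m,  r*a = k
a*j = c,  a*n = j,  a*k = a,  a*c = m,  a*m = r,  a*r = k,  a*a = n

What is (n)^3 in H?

n^1 = n
n^2 = n*n = c
n^3 = c*n = r

r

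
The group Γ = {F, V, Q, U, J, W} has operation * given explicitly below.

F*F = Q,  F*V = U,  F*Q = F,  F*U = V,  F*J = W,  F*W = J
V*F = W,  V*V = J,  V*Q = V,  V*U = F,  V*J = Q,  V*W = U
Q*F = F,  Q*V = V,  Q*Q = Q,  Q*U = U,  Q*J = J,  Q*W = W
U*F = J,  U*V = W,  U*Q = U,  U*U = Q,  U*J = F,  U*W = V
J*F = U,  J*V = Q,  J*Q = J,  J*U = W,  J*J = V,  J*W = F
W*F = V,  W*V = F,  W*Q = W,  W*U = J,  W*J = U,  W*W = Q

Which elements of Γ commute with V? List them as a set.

{J, Q, V}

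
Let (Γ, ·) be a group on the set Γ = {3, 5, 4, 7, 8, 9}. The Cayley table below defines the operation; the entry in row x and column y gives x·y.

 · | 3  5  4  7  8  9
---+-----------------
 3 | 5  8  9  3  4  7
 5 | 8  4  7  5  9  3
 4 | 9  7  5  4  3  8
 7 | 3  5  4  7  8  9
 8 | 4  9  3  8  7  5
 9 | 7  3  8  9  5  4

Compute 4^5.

4^1 = 4
4^2 = 4·4 = 5
4^3 = 5·4 = 7
4^4 = 7·4 = 4
4^5 = 4·4 = 5

5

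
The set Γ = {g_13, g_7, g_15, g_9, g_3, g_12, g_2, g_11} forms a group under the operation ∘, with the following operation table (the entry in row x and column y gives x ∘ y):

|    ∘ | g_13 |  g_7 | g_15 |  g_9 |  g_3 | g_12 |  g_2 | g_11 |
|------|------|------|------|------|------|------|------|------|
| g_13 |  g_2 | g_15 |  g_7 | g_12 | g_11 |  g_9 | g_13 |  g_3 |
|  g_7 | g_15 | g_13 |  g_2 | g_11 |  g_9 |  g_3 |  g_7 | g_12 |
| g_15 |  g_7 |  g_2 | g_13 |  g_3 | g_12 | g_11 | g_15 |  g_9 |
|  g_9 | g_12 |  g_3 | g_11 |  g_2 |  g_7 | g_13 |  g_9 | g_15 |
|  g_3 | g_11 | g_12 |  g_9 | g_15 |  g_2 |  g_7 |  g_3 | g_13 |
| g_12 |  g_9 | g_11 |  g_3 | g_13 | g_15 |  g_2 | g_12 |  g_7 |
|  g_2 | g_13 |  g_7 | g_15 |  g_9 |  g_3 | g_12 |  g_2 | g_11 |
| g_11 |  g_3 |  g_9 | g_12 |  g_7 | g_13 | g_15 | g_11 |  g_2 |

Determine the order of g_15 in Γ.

4

The identity element is g_2 (its row matches the header).
g_15^1 = g_15
g_15^2 = g_15 ∘ g_15 = g_13
g_15^3 = g_13 ∘ g_15 = g_7
g_15^4 = g_7 ∘ g_15 = g_2
The first power of g_15 equal to the identity is g_15^4, so ord(g_15) = 4.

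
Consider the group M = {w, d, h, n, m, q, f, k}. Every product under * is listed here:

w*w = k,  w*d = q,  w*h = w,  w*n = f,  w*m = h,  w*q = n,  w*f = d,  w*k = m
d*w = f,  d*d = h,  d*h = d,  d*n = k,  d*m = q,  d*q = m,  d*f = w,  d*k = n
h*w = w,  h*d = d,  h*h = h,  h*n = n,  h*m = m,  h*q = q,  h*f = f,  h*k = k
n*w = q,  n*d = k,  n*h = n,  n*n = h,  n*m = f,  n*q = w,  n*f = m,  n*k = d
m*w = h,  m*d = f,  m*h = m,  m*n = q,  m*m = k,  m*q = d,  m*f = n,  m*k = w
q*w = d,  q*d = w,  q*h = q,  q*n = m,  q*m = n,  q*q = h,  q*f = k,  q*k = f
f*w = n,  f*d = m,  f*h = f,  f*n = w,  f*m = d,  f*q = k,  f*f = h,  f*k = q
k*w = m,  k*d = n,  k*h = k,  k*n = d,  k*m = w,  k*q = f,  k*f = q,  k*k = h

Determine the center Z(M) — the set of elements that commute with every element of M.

An element z is central iff its row equals its column in the table.
For n: n*m = f ≠ q = m*n, so n ∉ Z.
Checking each element this way leaves Z(M) = {h, k}.
(Structurally, M here is isomorphic to the dihedral group D_4.)

{h, k}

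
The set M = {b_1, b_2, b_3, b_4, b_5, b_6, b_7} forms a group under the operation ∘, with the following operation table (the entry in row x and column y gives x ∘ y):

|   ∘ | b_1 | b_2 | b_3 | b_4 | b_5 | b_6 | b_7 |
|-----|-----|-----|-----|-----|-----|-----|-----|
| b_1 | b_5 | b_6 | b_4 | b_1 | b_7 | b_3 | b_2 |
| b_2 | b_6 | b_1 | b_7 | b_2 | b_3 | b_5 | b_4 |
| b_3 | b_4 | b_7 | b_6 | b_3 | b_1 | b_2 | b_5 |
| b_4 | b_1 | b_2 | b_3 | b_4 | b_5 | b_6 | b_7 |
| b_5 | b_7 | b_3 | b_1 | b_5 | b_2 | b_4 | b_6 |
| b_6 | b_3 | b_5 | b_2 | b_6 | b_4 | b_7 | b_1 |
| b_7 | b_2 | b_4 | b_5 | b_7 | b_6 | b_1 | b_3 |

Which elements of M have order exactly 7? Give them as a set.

Identity is b_4. Compute the order of each non-identity element by repeated multiplication:
  b_1: b_1 → b_5 → b_7 → b_2 → b_6 → b_3 → b_4  (order 7)
  b_2: b_2 → b_1 → b_6 → b_5 → b_3 → b_7 → b_4  (order 7)
  b_3: b_3 → b_6 → b_2 → b_7 → b_5 → b_1 → b_4  (order 7)
  b_5: b_5 → b_2 → b_3 → b_1 → b_7 → b_6 → b_4  (order 7)
  b_6: b_6 → b_7 → b_1 → b_3 → b_2 → b_5 → b_4  (order 7)
  b_7: b_7 → b_3 → b_5 → b_6 → b_1 → b_2 → b_4  (order 7)
Elements of order 7: {b_1, b_2, b_3, b_5, b_6, b_7}.
(Structurally, M here is isomorphic to the cyclic group Z_7.)

{b_1, b_2, b_3, b_5, b_6, b_7}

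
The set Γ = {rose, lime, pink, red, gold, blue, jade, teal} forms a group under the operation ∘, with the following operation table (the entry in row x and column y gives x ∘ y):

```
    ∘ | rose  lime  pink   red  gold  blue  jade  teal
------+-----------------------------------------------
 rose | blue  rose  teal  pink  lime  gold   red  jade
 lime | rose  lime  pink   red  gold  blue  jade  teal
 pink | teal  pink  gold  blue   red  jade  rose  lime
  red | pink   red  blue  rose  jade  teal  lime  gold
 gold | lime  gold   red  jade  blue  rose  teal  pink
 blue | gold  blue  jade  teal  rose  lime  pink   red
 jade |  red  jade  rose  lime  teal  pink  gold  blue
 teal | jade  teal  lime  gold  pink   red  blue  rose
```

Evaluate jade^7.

jade^1 = jade
jade^2 = jade ∘ jade = gold
jade^3 = gold ∘ jade = teal
jade^4 = teal ∘ jade = blue
jade^5 = blue ∘ jade = pink
jade^6 = pink ∘ jade = rose
jade^7 = rose ∘ jade = red

red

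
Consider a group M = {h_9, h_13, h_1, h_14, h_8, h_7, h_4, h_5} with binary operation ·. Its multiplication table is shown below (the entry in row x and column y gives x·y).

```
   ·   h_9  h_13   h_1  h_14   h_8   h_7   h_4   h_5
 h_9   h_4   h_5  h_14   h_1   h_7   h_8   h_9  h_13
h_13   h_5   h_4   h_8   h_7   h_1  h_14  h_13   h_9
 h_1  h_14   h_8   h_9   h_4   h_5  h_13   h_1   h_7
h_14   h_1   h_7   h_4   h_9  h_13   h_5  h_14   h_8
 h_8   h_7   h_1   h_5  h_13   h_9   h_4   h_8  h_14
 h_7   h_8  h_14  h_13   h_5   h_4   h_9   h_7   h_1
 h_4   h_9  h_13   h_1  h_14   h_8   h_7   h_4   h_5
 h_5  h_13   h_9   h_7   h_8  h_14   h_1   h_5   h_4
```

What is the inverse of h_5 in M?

First locate the identity: row h_4 matches the header, so h_4 is the identity.
Scan row h_5 for h_4: h_5·h_5 = h_4. Hence h_5^(-1) = h_5.

h_5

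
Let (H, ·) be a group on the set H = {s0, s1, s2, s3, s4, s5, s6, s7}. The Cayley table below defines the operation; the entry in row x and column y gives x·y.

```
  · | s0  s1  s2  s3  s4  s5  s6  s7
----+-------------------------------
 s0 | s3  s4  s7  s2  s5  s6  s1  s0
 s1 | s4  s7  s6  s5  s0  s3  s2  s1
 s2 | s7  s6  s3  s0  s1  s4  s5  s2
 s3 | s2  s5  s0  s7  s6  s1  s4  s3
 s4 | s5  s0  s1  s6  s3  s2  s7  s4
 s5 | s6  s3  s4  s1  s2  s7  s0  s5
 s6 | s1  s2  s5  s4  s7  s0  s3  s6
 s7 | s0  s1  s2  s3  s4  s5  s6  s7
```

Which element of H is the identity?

s7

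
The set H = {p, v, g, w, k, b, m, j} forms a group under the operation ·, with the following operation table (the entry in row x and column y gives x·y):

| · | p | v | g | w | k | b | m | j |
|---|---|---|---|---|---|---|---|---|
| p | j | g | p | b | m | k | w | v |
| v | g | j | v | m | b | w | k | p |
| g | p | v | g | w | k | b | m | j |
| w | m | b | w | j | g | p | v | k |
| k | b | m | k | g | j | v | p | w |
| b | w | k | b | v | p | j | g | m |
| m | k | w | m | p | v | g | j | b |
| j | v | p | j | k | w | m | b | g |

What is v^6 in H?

j

v^1 = v
v^2 = v·v = j
v^3 = j·v = p
v^4 = p·v = g
v^5 = g·v = v
v^6 = v·v = j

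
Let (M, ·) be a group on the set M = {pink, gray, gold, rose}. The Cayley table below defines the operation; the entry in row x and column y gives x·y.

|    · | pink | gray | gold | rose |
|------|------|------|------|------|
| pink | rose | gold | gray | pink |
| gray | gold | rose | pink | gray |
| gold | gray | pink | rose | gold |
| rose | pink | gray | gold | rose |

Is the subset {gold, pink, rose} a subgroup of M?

gold·pink = gray, which is not in {gold, pink, rose}.
The subset is not closed under ·, so it is not a subgroup.
(Structurally, M here is isomorphic to the Klein four-group V_4.)

No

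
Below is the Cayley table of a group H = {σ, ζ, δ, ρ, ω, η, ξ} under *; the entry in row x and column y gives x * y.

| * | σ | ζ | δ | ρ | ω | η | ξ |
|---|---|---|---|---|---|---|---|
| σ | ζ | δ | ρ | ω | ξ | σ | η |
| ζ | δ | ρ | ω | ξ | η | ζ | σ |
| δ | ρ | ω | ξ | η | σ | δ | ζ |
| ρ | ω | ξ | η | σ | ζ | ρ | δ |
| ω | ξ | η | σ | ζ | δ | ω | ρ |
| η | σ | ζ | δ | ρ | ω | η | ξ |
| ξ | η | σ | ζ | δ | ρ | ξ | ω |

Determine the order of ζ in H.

The identity element is η (its row matches the header).
ζ^1 = ζ
ζ^2 = ζ * ζ = ρ
ζ^3 = ρ * ζ = ξ
ζ^4 = ξ * ζ = σ
ζ^5 = σ * ζ = δ
ζ^6 = δ * ζ = ω
ζ^7 = ω * ζ = η
The first power of ζ equal to the identity is ζ^7, so ord(ζ) = 7.

7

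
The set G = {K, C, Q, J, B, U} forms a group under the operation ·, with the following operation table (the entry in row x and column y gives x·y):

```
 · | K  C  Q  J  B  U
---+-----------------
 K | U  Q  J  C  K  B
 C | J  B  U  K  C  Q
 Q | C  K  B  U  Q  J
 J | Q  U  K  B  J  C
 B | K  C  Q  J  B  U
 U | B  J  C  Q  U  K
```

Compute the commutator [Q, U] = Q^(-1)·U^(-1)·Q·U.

Identity is B; from the table Q^(-1) = Q and U^(-1) = K.
Q·K = C
C·Q = U
U·U = K

K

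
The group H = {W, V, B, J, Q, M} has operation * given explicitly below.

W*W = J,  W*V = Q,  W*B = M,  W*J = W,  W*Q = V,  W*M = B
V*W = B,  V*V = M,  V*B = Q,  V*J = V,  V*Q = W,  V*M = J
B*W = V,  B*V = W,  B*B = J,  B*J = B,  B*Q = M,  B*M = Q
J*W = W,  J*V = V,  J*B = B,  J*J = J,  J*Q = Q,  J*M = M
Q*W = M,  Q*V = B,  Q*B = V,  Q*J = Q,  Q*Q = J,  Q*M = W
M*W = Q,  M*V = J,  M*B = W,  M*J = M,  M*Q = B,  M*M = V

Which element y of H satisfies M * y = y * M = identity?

First locate the identity: row J matches the header, so J is the identity.
Scan row M for J: M * V = J. Hence M^(-1) = V.

V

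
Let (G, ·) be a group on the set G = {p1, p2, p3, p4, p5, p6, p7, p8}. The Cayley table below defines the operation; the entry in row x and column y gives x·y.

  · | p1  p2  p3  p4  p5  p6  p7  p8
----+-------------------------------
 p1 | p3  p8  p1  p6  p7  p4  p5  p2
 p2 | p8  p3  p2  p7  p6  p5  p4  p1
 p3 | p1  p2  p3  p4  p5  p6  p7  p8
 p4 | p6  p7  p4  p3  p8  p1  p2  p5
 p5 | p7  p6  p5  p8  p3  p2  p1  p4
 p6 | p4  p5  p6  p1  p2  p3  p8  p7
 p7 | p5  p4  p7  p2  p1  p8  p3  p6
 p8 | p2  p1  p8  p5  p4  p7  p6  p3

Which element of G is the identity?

p3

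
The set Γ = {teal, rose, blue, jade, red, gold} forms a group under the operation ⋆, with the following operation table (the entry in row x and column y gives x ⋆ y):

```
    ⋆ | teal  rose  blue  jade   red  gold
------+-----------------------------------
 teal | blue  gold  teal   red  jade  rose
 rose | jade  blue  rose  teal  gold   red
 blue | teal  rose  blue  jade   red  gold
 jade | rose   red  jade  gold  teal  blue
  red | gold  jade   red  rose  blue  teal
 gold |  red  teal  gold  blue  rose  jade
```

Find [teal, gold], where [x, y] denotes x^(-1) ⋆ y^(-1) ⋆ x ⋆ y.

jade

Identity is blue; from the table teal^(-1) = teal and gold^(-1) = jade.
teal ⋆ jade = red
red ⋆ teal = gold
gold ⋆ gold = jade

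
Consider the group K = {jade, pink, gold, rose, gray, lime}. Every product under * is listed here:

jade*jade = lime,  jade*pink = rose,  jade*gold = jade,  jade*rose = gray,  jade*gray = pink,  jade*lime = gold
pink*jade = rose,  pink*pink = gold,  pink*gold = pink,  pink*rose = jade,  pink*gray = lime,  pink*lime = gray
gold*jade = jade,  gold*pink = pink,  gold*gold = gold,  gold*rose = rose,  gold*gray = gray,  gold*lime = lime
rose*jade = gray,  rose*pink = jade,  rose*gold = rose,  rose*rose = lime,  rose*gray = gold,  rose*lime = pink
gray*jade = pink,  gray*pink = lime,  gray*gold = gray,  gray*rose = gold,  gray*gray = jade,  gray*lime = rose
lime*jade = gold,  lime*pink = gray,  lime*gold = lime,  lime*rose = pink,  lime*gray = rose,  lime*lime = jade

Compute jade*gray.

pink

Read row jade, column gray: jade*gray = pink.
(Structurally, K here is isomorphic to the cyclic group Z_6.)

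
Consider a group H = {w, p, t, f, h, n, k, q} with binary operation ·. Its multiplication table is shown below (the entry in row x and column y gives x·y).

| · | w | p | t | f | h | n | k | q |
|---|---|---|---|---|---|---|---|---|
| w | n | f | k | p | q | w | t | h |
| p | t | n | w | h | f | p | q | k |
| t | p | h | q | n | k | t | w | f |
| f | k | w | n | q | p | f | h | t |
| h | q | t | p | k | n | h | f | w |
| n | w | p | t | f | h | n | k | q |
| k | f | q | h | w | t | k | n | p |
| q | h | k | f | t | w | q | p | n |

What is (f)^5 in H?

f^1 = f
f^2 = f·f = q
f^3 = q·f = t
f^4 = t·f = n
f^5 = n·f = f

f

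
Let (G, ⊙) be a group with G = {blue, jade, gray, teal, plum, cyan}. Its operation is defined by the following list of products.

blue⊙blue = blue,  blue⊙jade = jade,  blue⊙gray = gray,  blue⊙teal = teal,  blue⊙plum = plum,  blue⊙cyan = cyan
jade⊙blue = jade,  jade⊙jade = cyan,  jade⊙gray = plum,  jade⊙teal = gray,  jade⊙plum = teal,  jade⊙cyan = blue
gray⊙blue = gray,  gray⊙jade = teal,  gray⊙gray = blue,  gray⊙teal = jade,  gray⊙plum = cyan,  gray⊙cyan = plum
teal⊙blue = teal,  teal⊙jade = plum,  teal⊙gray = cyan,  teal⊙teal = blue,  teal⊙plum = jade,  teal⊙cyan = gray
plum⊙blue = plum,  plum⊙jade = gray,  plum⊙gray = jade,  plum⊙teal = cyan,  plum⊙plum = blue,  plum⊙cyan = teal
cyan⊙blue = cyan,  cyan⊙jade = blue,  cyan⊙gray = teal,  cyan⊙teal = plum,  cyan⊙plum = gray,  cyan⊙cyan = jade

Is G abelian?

cyan ⊙ gray = teal but gray ⊙ cyan = plum.
Since cyan and gray do not commute, G is not abelian.

No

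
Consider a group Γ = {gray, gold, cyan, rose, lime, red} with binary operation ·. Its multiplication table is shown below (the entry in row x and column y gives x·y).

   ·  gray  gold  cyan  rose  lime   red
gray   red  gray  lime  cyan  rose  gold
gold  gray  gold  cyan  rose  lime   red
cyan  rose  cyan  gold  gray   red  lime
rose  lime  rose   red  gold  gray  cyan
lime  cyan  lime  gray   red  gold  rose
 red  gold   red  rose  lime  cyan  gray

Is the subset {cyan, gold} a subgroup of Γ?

Yes

{cyan, gold} contains the identity gold.
Checking products: every product of two elements of {cyan, gold} (read from the table) lies in {cyan, gold}, so the set is closed.
In a finite group, a nonempty closed subset is a subgroup. So {cyan, gold} ≤ Γ.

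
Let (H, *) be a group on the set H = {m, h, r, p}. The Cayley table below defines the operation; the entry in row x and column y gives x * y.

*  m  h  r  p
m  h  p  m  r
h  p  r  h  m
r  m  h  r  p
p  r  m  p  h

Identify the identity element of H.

The identity e satisfies e * x = x for all x, so its row in the table reproduces the column headers.
Row r reads: m, h, r, p — exactly the header order. So r is the identity.
(Structurally, H here is isomorphic to the cyclic group Z_4.)

r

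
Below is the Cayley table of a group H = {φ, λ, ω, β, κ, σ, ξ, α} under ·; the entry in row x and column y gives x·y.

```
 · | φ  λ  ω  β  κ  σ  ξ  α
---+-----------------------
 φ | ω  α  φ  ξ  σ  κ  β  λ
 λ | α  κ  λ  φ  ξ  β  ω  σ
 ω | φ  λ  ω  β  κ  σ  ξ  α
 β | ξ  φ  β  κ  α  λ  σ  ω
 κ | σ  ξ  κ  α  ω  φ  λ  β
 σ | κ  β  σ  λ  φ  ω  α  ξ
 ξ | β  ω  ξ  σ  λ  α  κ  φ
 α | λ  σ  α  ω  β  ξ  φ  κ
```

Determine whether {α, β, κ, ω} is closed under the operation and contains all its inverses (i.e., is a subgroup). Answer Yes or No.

{α, β, κ, ω} contains the identity ω.
Checking products: every product of two elements of {α, β, κ, ω} (read from the table) lies in {α, β, κ, ω}, so the set is closed.
In a finite group, a nonempty closed subset is a subgroup. So {α, β, κ, ω} ≤ H.

Yes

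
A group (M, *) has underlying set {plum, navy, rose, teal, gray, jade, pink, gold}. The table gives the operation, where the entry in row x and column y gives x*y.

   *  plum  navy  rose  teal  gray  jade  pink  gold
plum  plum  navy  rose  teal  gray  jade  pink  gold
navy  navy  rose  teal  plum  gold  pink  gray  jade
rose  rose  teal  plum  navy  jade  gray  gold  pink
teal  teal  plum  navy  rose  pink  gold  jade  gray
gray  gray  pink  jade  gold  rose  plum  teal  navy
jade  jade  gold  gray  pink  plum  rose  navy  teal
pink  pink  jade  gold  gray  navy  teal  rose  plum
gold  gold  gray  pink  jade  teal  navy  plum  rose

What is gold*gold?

rose

Read row gold, column gold: gold*gold = rose.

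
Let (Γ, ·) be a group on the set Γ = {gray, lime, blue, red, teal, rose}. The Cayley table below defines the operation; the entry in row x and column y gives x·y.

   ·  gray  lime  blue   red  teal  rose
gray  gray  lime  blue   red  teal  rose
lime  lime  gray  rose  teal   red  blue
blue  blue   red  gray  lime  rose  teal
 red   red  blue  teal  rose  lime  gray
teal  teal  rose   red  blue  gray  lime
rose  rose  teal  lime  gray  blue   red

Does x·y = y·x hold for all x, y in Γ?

No

rose·teal = blue but teal·rose = lime.
Since rose and teal do not commute, Γ is not abelian.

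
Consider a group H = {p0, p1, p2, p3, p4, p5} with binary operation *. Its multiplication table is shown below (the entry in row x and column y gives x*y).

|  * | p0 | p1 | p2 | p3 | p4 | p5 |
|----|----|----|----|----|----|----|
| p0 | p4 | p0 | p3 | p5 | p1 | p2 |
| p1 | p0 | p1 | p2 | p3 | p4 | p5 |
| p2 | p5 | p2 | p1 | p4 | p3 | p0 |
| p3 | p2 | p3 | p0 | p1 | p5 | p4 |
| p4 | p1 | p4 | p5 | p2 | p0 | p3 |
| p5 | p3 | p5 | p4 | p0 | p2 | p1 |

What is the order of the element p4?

3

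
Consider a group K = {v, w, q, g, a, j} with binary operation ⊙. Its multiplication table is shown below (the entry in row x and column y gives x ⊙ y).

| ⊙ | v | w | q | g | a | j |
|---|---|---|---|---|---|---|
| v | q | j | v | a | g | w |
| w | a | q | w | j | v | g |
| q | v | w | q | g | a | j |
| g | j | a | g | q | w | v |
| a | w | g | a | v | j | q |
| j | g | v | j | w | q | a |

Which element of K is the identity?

q

The identity e satisfies e ⊙ x = x for all x, so its row in the table reproduces the column headers.
Row q reads: v, w, q, g, a, j — exactly the header order. So q is the identity.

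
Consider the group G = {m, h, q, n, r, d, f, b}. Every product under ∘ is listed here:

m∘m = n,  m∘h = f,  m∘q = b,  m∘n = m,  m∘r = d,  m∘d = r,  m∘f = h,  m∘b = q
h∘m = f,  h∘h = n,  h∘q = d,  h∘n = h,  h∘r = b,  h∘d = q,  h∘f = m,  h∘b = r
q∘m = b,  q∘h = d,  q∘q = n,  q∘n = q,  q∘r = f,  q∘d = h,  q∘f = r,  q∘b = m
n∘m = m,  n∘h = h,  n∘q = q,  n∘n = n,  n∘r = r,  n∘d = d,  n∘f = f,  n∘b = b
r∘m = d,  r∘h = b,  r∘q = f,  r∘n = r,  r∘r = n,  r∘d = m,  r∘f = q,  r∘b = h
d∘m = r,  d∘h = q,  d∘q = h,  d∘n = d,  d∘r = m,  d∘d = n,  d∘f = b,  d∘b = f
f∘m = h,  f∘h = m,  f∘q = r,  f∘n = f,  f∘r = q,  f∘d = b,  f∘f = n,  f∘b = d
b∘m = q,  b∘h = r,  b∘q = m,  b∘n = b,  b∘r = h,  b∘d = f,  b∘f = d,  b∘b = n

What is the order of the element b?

2

The identity element is n (its row matches the header).
b^1 = b
b^2 = b ∘ b = n
The first power of b equal to the identity is b^2, so ord(b) = 2.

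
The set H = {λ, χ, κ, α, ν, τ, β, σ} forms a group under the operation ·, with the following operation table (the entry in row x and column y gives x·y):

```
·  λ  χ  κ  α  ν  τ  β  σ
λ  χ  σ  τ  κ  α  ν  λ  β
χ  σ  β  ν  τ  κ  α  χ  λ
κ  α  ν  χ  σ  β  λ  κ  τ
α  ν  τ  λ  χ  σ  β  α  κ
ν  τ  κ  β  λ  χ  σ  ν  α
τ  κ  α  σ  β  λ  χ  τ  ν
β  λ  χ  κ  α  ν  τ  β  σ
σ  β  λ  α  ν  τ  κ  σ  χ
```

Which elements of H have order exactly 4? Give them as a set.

{α, κ, λ, ν, σ, τ}

Identity is β. Compute the order of each non-identity element by repeated multiplication:
  λ: λ → χ → σ → β  (order 4)
  χ: χ → β  (order 2)
  κ: κ → χ → ν → β  (order 4)
  α: α → χ → τ → β  (order 4)
  ν: ν → χ → κ → β  (order 4)
  τ: τ → χ → α → β  (order 4)
  σ: σ → χ → λ → β  (order 4)
Elements of order 4: {α, κ, λ, ν, σ, τ}.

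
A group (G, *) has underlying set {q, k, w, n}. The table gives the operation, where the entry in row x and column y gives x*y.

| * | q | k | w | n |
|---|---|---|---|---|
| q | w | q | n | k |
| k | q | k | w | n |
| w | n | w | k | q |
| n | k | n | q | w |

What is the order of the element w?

2

The identity element is k (its row matches the header).
w^1 = w
w^2 = w*w = k
The first power of w equal to the identity is w^2, so ord(w) = 2.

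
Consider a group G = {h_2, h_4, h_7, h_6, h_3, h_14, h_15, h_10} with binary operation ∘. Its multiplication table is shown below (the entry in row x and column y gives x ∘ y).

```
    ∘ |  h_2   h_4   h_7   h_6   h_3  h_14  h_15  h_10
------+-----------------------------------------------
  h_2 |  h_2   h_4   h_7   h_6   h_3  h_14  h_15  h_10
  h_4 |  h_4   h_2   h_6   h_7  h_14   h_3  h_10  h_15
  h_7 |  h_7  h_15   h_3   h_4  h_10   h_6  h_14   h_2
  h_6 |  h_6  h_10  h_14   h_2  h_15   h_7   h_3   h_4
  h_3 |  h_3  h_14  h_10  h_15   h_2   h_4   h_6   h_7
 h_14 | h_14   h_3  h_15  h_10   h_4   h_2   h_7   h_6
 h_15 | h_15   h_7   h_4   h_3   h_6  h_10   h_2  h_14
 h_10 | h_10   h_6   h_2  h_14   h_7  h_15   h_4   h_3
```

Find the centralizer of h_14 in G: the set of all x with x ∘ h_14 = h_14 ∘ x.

Compare row h_14 with column h_14 entry by entry.
h_3 ∘ h_14 = h_4 = h_14 ∘ h_3, so h_3 commutes with h_14.
h_15 ∘ h_14 = h_10 but h_14 ∘ h_15 = h_7, so h_15 does not.
Collecting the elements that commute with h_14: C(h_14) = {h_14, h_2, h_3, h_4}.

{h_14, h_2, h_3, h_4}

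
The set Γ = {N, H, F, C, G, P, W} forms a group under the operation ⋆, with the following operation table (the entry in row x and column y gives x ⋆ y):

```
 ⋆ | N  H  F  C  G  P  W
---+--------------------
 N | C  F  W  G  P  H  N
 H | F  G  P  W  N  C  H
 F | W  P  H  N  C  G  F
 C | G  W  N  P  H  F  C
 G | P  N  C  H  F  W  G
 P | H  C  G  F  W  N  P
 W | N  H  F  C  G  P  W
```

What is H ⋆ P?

Read row H, column P: H ⋆ P = C.
(Structurally, Γ here is isomorphic to the cyclic group Z_7.)

C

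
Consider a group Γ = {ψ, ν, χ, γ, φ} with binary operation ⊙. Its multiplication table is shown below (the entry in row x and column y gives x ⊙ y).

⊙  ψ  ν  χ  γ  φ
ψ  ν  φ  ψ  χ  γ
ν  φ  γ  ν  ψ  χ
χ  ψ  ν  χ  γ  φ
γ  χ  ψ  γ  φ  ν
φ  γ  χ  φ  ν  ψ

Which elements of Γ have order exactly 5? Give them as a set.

Identity is χ. Compute the order of each non-identity element by repeated multiplication:
  ψ: ψ → ν → φ → γ → χ  (order 5)
  ν: ν → γ → ψ → φ → χ  (order 5)
  γ: γ → φ → ν → ψ → χ  (order 5)
  φ: φ → ψ → γ → ν → χ  (order 5)
Elements of order 5: {γ, ν, φ, ψ}.

{γ, ν, φ, ψ}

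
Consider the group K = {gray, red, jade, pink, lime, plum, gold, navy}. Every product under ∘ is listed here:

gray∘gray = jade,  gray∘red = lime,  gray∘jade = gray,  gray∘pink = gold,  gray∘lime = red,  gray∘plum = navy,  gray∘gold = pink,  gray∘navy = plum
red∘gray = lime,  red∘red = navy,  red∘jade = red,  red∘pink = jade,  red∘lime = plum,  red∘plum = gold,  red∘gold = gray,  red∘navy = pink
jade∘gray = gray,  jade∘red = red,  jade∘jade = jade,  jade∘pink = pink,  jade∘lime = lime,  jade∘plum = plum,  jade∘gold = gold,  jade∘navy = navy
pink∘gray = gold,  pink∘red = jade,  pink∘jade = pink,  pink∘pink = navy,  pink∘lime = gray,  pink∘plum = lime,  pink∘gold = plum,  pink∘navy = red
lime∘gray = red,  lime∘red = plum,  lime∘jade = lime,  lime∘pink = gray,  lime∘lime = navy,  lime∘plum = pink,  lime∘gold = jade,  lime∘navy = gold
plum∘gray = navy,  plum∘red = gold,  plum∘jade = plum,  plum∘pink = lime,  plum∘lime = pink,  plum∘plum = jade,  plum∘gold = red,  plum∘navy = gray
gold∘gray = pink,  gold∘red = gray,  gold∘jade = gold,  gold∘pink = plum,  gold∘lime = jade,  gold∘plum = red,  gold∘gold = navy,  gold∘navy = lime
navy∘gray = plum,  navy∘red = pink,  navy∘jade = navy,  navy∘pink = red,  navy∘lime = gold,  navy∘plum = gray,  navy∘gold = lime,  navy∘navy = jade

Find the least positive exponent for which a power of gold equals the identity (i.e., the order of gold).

The identity element is jade (its row matches the header).
gold^1 = gold
gold^2 = gold ∘ gold = navy
gold^3 = navy ∘ gold = lime
gold^4 = lime ∘ gold = jade
The first power of gold equal to the identity is gold^4, so ord(gold) = 4.
(Structurally, K here is isomorphic to Z_2 x Z_4.)

4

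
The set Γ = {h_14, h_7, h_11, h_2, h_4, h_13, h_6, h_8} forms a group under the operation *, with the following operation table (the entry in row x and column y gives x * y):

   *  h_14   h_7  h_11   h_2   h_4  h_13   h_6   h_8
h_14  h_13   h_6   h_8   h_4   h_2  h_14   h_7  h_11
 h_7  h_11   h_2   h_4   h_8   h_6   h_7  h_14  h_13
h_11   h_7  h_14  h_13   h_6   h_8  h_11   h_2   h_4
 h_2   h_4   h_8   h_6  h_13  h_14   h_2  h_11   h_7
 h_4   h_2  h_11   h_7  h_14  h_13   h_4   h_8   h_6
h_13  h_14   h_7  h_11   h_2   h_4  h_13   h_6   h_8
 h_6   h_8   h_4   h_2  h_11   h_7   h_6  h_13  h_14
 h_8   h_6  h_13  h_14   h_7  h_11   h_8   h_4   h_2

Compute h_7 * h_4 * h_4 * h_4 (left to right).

h_6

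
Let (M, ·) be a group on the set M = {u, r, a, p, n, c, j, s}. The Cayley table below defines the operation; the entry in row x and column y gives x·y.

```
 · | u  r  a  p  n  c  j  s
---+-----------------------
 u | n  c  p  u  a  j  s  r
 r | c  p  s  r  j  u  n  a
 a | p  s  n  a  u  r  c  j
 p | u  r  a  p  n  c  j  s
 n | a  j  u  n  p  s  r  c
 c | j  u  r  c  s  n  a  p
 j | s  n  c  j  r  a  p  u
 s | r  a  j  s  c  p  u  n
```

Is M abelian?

Yes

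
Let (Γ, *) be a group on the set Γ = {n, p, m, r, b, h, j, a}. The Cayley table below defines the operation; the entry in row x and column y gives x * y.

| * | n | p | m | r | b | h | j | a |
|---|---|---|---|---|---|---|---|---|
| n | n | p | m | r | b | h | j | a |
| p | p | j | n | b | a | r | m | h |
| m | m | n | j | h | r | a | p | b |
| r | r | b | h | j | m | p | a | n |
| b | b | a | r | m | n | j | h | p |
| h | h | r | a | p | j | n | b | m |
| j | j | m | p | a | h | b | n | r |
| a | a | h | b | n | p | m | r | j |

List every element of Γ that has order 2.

{b, h, j}

Identity is n. Compute the order of each non-identity element by repeated multiplication:
  p: p → j → m → n  (order 4)
  m: m → j → p → n  (order 4)
  r: r → j → a → n  (order 4)
  b: b → n  (order 2)
  h: h → n  (order 2)
  j: j → n  (order 2)
  a: a → j → r → n  (order 4)
Elements of order 2: {b, h, j}.
(Structurally, Γ here is isomorphic to Z_2 x Z_4.)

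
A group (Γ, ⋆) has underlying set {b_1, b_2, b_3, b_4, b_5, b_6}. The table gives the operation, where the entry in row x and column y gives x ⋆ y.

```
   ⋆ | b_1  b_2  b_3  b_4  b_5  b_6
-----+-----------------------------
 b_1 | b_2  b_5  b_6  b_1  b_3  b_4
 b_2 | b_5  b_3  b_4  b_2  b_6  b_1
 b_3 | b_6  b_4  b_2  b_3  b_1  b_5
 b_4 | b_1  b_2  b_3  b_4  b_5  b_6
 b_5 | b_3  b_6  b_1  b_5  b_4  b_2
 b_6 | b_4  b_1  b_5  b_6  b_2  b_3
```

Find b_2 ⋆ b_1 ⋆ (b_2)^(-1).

The identity is b_4. In row b_2, the entry b_4 sits in column b_3, so b_2^(-1) = b_3.
b_2 ⋆ b_1 = b_5
b_5 ⋆ b_3 = b_1

b_1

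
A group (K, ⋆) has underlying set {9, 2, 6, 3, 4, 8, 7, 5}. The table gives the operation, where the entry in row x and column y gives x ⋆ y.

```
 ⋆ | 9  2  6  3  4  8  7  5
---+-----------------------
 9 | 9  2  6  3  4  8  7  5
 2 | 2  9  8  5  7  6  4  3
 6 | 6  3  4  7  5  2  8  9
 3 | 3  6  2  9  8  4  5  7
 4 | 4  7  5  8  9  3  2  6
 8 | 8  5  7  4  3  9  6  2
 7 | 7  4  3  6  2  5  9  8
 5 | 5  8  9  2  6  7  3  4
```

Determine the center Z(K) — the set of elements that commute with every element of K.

{4, 9}

An element z is central iff its row equals its column in the table.
For 3: 3 ⋆ 5 = 7 ≠ 2 = 5 ⋆ 3, so 3 ∉ Z.
Checking each element this way leaves Z(K) = {4, 9}.
(Structurally, K here is isomorphic to the dihedral group D_4.)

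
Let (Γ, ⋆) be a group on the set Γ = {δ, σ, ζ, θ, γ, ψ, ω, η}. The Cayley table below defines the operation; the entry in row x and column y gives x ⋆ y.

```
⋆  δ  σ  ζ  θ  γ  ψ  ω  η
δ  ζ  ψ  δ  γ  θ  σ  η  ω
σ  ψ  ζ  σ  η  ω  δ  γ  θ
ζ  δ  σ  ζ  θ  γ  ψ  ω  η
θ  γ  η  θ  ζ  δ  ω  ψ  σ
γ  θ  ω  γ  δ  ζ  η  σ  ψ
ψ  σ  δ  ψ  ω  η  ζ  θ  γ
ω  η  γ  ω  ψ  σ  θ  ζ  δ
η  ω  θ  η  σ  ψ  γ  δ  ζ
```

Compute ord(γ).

2

The identity element is ζ (its row matches the header).
γ^1 = γ
γ^2 = γ ⋆ γ = ζ
The first power of γ equal to the identity is γ^2, so ord(γ) = 2.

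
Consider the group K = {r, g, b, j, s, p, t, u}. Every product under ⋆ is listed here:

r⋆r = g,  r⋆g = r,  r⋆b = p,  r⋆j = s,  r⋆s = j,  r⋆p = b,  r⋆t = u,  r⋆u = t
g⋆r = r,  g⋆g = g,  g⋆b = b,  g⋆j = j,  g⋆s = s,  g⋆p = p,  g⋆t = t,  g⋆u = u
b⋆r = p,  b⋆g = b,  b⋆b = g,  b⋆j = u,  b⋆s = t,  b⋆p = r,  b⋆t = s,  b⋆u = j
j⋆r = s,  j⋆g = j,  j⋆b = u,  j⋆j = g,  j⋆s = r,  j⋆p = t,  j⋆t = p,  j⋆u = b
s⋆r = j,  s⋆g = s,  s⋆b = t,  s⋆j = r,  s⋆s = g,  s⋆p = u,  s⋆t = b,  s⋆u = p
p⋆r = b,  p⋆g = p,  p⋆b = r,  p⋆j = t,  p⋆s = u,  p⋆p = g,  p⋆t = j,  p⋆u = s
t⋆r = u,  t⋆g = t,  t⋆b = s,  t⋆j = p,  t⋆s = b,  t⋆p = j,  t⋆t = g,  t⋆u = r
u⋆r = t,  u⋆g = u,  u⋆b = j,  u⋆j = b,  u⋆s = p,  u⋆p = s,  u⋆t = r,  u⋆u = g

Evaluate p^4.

p^1 = p
p^2 = p ⋆ p = g
p^3 = g ⋆ p = p
p^4 = p ⋆ p = g

g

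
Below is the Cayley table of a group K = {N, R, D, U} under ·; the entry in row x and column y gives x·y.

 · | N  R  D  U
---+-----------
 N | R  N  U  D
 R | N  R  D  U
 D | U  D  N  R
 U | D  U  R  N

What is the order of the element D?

4

The identity element is R (its row matches the header).
D^1 = D
D^2 = D·D = N
D^3 = N·D = U
D^4 = U·D = R
The first power of D equal to the identity is D^4, so ord(D) = 4.
(Structurally, K here is isomorphic to the cyclic group Z_4.)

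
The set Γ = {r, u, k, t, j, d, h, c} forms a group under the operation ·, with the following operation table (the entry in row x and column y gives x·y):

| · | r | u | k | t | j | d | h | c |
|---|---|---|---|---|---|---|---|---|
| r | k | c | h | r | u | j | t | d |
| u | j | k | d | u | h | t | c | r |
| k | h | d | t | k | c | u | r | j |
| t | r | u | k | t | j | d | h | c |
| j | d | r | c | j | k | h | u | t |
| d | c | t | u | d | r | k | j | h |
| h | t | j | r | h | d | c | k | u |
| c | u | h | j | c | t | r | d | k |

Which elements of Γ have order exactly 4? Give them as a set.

Identity is t. Compute the order of each non-identity element by repeated multiplication:
  r: r → k → h → t  (order 4)
  u: u → k → d → t  (order 4)
  k: k → t  (order 2)
  j: j → k → c → t  (order 4)
  d: d → k → u → t  (order 4)
  h: h → k → r → t  (order 4)
  c: c → k → j → t  (order 4)
Elements of order 4: {c, d, h, j, r, u}.

{c, d, h, j, r, u}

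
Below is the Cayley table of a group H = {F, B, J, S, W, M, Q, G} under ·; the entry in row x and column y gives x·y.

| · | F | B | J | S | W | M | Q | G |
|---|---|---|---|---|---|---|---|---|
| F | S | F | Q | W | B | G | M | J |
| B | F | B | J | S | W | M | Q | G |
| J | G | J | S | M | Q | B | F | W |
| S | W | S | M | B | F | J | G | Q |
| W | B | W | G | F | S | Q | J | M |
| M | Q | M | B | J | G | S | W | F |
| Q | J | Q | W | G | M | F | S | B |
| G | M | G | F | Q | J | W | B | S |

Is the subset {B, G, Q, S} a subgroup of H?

Yes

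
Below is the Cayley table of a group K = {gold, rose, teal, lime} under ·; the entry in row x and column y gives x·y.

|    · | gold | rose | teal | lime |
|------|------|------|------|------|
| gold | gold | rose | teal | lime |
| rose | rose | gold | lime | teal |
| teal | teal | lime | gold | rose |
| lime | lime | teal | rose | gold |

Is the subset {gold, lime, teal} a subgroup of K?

No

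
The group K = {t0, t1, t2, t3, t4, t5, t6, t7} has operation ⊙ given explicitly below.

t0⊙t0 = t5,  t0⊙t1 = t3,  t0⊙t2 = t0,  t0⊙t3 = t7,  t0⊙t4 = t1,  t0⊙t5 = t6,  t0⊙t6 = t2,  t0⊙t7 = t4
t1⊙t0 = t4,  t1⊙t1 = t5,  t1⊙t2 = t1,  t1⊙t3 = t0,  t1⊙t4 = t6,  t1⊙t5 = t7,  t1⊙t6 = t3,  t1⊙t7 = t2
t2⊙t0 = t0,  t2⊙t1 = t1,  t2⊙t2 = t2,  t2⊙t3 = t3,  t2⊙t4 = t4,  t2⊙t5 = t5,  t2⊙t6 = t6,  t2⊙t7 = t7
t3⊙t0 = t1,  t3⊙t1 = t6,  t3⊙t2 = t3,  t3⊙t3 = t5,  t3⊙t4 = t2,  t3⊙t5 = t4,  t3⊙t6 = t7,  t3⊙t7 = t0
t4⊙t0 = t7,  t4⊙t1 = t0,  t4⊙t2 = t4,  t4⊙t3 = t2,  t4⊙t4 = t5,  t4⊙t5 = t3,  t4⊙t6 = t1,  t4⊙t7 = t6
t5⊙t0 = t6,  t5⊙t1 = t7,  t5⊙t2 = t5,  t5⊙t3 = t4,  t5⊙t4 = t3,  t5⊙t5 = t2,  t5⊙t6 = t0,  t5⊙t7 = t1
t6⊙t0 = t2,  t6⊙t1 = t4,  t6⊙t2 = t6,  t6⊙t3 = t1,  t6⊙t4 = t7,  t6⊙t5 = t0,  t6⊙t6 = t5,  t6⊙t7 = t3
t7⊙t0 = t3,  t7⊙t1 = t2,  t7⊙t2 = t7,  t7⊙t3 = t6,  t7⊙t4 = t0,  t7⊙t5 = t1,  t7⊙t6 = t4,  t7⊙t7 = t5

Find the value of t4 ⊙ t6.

Read row t4, column t6: t4 ⊙ t6 = t1.
(Structurally, K here is isomorphic to the quaternion group Q_8.)

t1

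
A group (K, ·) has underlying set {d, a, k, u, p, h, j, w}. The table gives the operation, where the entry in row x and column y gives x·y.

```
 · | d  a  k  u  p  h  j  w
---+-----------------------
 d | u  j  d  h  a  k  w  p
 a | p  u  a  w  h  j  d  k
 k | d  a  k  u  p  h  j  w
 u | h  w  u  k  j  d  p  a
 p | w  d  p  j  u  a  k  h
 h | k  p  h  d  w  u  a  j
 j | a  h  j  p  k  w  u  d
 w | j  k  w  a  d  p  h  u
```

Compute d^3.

d^1 = d
d^2 = d·d = u
d^3 = u·d = h
(Structurally, K here is isomorphic to the quaternion group Q_8.)

h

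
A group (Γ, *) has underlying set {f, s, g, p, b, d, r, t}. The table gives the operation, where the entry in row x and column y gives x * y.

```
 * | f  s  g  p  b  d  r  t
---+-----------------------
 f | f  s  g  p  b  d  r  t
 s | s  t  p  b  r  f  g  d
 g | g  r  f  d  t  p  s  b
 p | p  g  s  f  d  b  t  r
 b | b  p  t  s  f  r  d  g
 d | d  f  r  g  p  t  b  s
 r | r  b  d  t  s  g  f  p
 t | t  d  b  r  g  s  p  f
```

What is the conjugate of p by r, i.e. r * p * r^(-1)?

p

The identity is f. In row r, the entry f sits in column r, so r^(-1) = r.
r * p = t
t * r = p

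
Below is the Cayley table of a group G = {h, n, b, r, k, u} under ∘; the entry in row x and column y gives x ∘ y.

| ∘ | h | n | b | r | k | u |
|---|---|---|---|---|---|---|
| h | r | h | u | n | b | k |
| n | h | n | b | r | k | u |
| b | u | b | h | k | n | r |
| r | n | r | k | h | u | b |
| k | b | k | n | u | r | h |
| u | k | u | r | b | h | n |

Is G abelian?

Check whether the table is symmetric across its main diagonal.
Every entry (row x, col y) equals the entry (row y, col x), so G is abelian.

Yes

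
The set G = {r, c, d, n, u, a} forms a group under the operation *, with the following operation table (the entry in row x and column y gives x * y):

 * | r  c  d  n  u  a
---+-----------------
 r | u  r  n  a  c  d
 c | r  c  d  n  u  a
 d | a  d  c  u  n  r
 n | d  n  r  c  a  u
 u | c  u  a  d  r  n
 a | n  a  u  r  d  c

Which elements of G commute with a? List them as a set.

{a, c}

Compare row a with column a entry by entry.
r * a = d but a * r = n, so r does not.
Collecting the elements that commute with a: C(a) = {a, c}.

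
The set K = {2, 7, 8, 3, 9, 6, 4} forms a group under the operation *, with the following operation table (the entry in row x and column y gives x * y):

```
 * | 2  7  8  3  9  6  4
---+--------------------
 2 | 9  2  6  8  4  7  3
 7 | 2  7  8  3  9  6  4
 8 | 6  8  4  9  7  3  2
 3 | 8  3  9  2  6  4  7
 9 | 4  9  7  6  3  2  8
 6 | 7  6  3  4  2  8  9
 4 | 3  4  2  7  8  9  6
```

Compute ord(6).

7

The identity element is 7 (its row matches the header).
6^1 = 6
6^2 = 6 * 6 = 8
6^3 = 8 * 6 = 3
6^4 = 3 * 6 = 4
6^5 = 4 * 6 = 9
6^6 = 9 * 6 = 2
6^7 = 2 * 6 = 7
The first power of 6 equal to the identity is 6^7, so ord(6) = 7.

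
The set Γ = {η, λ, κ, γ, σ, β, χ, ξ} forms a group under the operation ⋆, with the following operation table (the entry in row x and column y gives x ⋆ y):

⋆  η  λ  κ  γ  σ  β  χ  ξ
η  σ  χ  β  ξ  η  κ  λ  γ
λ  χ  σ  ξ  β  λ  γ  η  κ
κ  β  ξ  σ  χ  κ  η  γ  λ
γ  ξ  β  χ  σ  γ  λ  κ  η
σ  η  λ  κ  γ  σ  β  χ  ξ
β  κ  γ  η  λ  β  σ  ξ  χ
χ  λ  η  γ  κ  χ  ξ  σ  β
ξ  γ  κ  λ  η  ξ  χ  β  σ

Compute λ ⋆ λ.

Read row λ, column λ: λ ⋆ λ = σ.
(Structurally, Γ here is isomorphic to the elementary abelian group (Z_2)^3.)

σ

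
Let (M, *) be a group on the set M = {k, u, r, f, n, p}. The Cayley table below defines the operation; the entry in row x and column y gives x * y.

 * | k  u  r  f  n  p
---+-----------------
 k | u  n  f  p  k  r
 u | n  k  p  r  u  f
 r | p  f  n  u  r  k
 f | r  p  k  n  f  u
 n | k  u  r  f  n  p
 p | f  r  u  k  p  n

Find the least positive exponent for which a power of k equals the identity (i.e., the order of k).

3

The identity element is n (its row matches the header).
k^1 = k
k^2 = k * k = u
k^3 = u * k = n
The first power of k equal to the identity is k^3, so ord(k) = 3.
(Structurally, M here is isomorphic to the symmetric group S_3.)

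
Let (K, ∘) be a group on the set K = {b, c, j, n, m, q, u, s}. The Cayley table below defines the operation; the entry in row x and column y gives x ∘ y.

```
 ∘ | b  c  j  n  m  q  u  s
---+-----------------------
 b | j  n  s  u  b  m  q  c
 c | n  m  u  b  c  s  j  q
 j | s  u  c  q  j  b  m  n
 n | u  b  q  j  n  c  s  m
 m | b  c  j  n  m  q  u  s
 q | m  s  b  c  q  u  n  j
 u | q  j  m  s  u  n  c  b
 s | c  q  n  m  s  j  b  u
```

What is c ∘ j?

u

Read row c, column j: c ∘ j = u.
(Structurally, K here is isomorphic to the cyclic group Z_8.)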